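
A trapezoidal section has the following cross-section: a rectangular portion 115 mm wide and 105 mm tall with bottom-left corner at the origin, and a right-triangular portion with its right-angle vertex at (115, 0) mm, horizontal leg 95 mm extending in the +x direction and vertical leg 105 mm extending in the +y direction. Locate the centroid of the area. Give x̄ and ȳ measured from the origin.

rectangular portion: A = 115 × 105 = 12075.00, centroid at (57.50, 52.50).
triangular portion: A = ½·95·105 = 4987.50, centroid at (146.67, 35.00).
ΣA = 17062.50 mm², ΣAx̄ = 1425812.50 mm³, ΣAȳ = 808500.00 mm³.
x̄ = 1425812.50/17062.50 = 83.56 mm; ȳ = 808500.00/17062.50 = 47.38 mm.

x̄ = 83.56 mm, ȳ = 47.38 mm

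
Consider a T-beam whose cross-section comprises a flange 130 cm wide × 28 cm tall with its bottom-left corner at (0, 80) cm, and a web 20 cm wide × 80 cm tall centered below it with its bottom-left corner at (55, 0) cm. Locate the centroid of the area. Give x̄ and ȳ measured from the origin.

x̄ = 65.00 cm, ȳ = 77.51 cm

web: A = 20 × 80 = 1600.00, centroid at (65.00, 40.00).
flange: A = 130 × 28 = 3640.00, centroid at (65.00, 94.00).
ΣA = 5240.00 cm²
ΣAx̄ = (1600.00)(65.00) + (3640.00)(65.00) = 340600.00 cm³
ΣAȳ = (1600.00)(40.00) + (3640.00)(94.00) = 406160.00 cm³
x̄ = 340600.00 / 5240.00 = 65.00 cm
ȳ = 406160.00 / 5240.00 = 77.51 cm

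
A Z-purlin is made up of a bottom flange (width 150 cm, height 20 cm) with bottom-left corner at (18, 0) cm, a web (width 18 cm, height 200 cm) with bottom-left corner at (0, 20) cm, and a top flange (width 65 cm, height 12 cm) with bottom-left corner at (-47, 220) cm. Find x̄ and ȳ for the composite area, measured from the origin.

x̄ = 40.66 cm, ȳ = 86.49 cm

Part | A | x̄ᵢ | ȳᵢ | A·x̄ᵢ | A·ȳᵢ
bottom flange | 3000.00 | 93.00 | 10.00 | 279000.00 | 30000.00
web | 3600.00 | 9.00 | 120.00 | 32400.00 | 432000.00
top flange | 780.00 | -14.50 | 226.00 | -11310.00 | 176280.00
Σ | 7380.00 |  |  | 300090.00 | 638280.00
x̄ = 300090.00 / 7380.00 = 40.66 cm
ȳ = 638280.00 / 7380.00 = 86.49 cm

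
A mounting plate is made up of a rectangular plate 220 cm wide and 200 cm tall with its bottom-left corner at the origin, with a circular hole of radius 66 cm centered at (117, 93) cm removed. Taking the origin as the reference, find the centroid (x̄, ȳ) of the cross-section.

Part | A | x̄ᵢ | ȳᵢ | A·x̄ᵢ | A·ȳᵢ
plate | 44000.00 | 110.00 | 100.00 | 4840000.00 | 4400000.00
hole | -13684.78 | 117.00 | 93.00 | -1601118.98 | -1272684.32
Σ | 30315.22 |  |  | 3238881.02 | 3127315.68
x̄ = 3238881.02 / 30315.22 = 106.84 cm
ȳ = 3127315.68 / 30315.22 = 103.16 cm

x̄ = 106.84 cm, ȳ = 103.16 cm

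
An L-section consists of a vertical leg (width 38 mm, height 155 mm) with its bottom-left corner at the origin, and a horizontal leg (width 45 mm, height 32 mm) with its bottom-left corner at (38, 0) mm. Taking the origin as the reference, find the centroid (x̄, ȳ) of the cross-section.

Part | A | x̄ᵢ | ȳᵢ | A·x̄ᵢ | A·ȳᵢ
vertical leg | 5890.00 | 19.00 | 77.50 | 111910.00 | 456475.00
horizontal leg | 1440.00 | 60.50 | 16.00 | 87120.00 | 23040.00
Σ | 7330.00 |  |  | 199030.00 | 479515.00
x̄ = 199030.00 / 7330.00 = 27.15 mm
ȳ = 479515.00 / 7330.00 = 65.42 mm

x̄ = 27.15 mm, ȳ = 65.42 mm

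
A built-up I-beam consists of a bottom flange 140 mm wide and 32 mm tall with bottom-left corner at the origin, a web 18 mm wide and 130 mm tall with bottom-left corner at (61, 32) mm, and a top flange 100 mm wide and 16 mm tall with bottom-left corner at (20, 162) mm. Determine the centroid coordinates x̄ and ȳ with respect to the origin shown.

x̄ = 70.00 mm, ȳ = 67.77 mm

Part | A | x̄ᵢ | ȳᵢ | A·x̄ᵢ | A·ȳᵢ
bottom flange | 4480.00 | 70.00 | 16.00 | 313600.00 | 71680.00
web | 2340.00 | 70.00 | 97.00 | 163800.00 | 226980.00
top flange | 1600.00 | 70.00 | 170.00 | 112000.00 | 272000.00
Σ | 8420.00 |  |  | 589400.00 | 570660.00
x̄ = 589400.00 / 8420.00 = 70.00 mm
ȳ = 570660.00 / 8420.00 = 67.77 mm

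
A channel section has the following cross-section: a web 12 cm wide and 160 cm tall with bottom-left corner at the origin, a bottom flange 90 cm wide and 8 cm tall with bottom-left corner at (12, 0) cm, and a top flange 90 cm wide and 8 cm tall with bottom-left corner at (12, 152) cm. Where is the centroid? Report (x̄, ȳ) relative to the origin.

web: A = 12 × 160 = 1920.00, centroid at (6.00, 80.00).
bottom flange: A = 90 × 8 = 720.00, centroid at (57.00, 4.00).
top flange: A = 90 × 8 = 720.00, centroid at (57.00, 156.00).
ΣA = 3360.00 cm², ΣAx̄ = 93600.00 cm³, ΣAȳ = 268800.00 cm³.
x̄ = 93600.00/3360.00 = 27.86 cm; ȳ = 268800.00/3360.00 = 80.00 cm.

x̄ = 27.86 cm, ȳ = 80.00 cm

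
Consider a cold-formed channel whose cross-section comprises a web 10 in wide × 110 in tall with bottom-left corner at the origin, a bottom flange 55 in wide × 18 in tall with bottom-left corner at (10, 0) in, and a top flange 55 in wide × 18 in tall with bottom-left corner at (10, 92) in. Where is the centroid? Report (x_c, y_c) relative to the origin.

web: A = 10 × 110 = 1100.00, centroid at (5.00, 55.00).
bottom flange: A = 55 × 18 = 990.00, centroid at (37.50, 9.00).
top flange: A = 55 × 18 = 990.00, centroid at (37.50, 101.00).
ΣA = 3080.00 in²
ΣAx_c = (1100.00)(5.00) + (990.00)(37.50) + (990.00)(37.50) = 79750.00 in³
ΣAy_c = (1100.00)(55.00) + (990.00)(9.00) + (990.00)(101.00) = 169400.00 in³
x_c = 79750.00 / 3080.00 = 25.89 in
y_c = 169400.00 / 3080.00 = 55.00 in

x_c = 25.89 in, y_c = 55.00 in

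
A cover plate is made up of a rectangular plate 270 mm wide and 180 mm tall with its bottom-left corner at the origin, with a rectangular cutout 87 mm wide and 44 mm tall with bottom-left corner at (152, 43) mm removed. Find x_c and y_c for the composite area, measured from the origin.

x_c = 129.83 mm, y_c = 92.14 mm

plate: A = 270 × 180 = 48600.00, centroid at (135.00, 90.00).
hole: A = −(87 × 44) = -3828.00, centroid at (195.50, 65.00).
ΣA = 44772.00 mm², ΣAx_c = 5812626.00 mm³, ΣAy_c = 4125180.00 mm³.
x_c = 5812626.00/44772.00 = 129.83 mm; y_c = 4125180.00/44772.00 = 92.14 mm.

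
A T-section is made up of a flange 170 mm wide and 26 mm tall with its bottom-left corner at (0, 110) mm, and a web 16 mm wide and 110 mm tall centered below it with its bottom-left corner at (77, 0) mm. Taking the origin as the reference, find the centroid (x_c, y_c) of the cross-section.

x_c = 85.00 mm, y_c = 103.63 mm

web: A = 16 × 110 = 1760.00, centroid at (85.00, 55.00).
flange: A = 170 × 26 = 4420.00, centroid at (85.00, 123.00).
ΣA = 6180.00 mm², ΣAx_c = 525300.00 mm³, ΣAy_c = 640460.00 mm³.
x_c = 525300.00/6180.00 = 85.00 mm; y_c = 640460.00/6180.00 = 103.63 mm.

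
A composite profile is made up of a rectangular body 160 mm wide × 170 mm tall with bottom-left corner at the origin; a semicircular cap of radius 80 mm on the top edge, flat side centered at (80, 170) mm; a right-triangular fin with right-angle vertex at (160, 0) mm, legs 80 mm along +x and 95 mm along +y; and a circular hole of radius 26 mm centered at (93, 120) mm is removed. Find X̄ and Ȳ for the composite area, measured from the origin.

X̄ = 89.70 mm, Ȳ = 108.60 mm

rectangular body: A = 160 × 170 = 27200.00, centroid at (80.00, 85.00).
semicircular top: A = ½π·80² = 10053.10, centroid at (80.00, 203.95).
triangular fin: A = ½·80·95 = 3800.00, centroid at (186.67, 31.67).
hole: A = −π·26² = -2123.72, centroid at (93.00, 120.00).
ΣA = 38929.38 mm²
ΣAX̄ = (27200.00)(80.00) + (10053.10)(80.00) + (3800.00)(186.67) + (-2123.72)(93.00) = 3492075.41 mm³
ΣAȲ = (27200.00)(85.00) + (10053.10)(203.95) + (3800.00)(31.67) + (-2123.72)(120.00) = 4227847.07 mm³
X̄ = 3492075.41 / 38929.38 = 89.70 mm
Ȳ = 4227847.07 / 38929.38 = 108.60 mm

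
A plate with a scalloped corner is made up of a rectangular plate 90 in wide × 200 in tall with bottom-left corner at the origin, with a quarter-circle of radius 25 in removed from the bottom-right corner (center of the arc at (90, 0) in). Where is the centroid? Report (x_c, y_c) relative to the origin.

plate: A = 90 × 200 = 18000.00, centroid at (45.00, 100.00).
removed quarter-circle: A = −¼π·25² = -490.87, centroid at (79.39, 10.61).
ΣA = 17509.13 in², ΣAx_c = 771029.69 in³, ΣAy_c = 1794791.67 in³.
x_c = 771029.69/17509.13 = 44.04 in; y_c = 1794791.67/17509.13 = 102.51 in.

x_c = 44.04 in, y_c = 102.51 in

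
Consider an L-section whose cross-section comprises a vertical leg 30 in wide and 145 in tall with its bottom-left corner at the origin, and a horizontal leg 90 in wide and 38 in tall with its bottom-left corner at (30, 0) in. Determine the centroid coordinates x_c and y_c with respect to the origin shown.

vertical leg: A = 30 × 145 = 4350.00, centroid at (15.00, 72.50).
horizontal leg: A = 90 × 38 = 3420.00, centroid at (75.00, 19.00).
ΣA = 7770.00 in², ΣAx_c = 321750.00 in³, ΣAy_c = 380355.00 in³.
x_c = 321750.00/7770.00 = 41.41 in; y_c = 380355.00/7770.00 = 48.95 in.

x_c = 41.41 in, y_c = 48.95 in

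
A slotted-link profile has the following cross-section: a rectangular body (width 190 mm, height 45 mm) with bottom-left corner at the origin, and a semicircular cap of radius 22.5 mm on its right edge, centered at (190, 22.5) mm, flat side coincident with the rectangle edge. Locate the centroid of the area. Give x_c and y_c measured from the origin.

x_c = 103.90 mm, y_c = 22.50 mm

rectangular body: A = 190 × 45 = 8550.00, centroid at (95.00, 22.50).
semicircular end: A = ½π·22.5² = 795.22, centroid at (199.55, 22.50).
ΣA = 9345.22 mm², ΣAx_c = 970934.72 mm³, ΣAy_c = 210267.35 mm³.
x_c = 970934.72/9345.22 = 103.90 mm; y_c = 210267.35/9345.22 = 22.50 mm.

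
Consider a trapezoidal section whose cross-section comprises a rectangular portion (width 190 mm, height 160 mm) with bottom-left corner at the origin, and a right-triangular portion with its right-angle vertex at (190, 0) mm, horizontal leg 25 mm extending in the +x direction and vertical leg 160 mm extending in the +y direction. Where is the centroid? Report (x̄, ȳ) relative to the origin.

rectangular portion: A = 190 × 160 = 30400.00, centroid at (95.00, 80.00).
triangular portion: A = ½·25·160 = 2000.00, centroid at (198.33, 53.33).
ΣA = 32400.00 mm², ΣAx̄ = 3284666.67 mm³, ΣAȳ = 2538666.67 mm³.
x̄ = 3284666.67/32400.00 = 101.38 mm; ȳ = 2538666.67/32400.00 = 78.35 mm.

x̄ = 101.38 mm, ȳ = 78.35 mm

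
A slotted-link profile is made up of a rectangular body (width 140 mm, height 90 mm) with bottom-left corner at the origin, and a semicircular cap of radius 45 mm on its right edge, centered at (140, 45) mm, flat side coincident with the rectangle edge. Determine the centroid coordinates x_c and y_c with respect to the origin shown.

Part | A | x̄ᵢ | ȳᵢ | A·x̄ᵢ | A·ȳᵢ
rectangular body | 12600.00 | 70.00 | 45.00 | 882000.00 | 567000.00
semicircular end | 3180.86 | 159.10 | 45.00 | 506070.76 | 143138.82
Σ | 15780.86 |  |  | 1388070.76 | 710138.82
x_c = 1388070.76 / 15780.86 = 87.96 mm
y_c = 710138.82 / 15780.86 = 45.00 mm

x_c = 87.96 mm, y_c = 45.00 mm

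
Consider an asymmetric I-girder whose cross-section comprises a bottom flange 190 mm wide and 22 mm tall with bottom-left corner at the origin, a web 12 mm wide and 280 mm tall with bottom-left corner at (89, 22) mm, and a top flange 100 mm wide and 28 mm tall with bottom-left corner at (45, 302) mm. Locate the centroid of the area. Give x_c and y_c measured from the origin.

x_c = 95.00 mm, y_c = 142.66 mm

bottom flange: A = 190 × 22 = 4180.00, centroid at (95.00, 11.00).
web: A = 12 × 280 = 3360.00, centroid at (95.00, 162.00).
top flange: A = 100 × 28 = 2800.00, centroid at (95.00, 316.00).
ΣA = 10340.00 mm², ΣAx_c = 982300.00 mm³, ΣAy_c = 1475100.00 mm³.
x_c = 982300.00/10340.00 = 95.00 mm; y_c = 1475100.00/10340.00 = 142.66 mm.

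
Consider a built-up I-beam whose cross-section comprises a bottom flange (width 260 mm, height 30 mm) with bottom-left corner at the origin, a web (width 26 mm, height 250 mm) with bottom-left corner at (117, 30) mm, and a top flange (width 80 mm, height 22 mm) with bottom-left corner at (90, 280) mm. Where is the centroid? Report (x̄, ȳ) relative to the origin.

x̄ = 130.00 mm, ȳ = 101.91 mm

Part | A | x̄ᵢ | ȳᵢ | A·x̄ᵢ | A·ȳᵢ
bottom flange | 7800.00 | 130.00 | 15.00 | 1014000.00 | 117000.00
web | 6500.00 | 130.00 | 155.00 | 845000.00 | 1007500.00
top flange | 1760.00 | 130.00 | 291.00 | 228800.00 | 512160.00
Σ | 16060.00 |  |  | 2087800.00 | 1636660.00
x̄ = 2087800.00 / 16060.00 = 130.00 mm
ȳ = 1636660.00 / 16060.00 = 101.91 mm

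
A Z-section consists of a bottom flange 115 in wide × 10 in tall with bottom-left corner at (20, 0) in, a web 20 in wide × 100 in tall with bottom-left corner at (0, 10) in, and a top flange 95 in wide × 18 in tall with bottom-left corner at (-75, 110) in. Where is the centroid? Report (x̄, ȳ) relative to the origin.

Part | A | x̄ᵢ | ȳᵢ | A·x̄ᵢ | A·ȳᵢ
bottom flange | 1150.00 | 77.50 | 5.00 | 89125.00 | 5750.00
web | 2000.00 | 10.00 | 60.00 | 20000.00 | 120000.00
top flange | 1710.00 | -27.50 | 119.00 | -47025.00 | 203490.00
Σ | 4860.00 |  |  | 62100.00 | 329240.00
x̄ = 62100.00 / 4860.00 = 12.78 in
ȳ = 329240.00 / 4860.00 = 67.74 in

x̄ = 12.78 in, ȳ = 67.74 in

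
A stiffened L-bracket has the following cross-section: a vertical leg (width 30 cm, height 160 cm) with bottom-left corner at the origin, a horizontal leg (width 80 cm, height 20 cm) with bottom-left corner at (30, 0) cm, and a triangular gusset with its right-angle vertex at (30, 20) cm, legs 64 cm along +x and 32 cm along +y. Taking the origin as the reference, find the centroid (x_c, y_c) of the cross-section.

vertical leg: A = 30 × 160 = 4800.00, centroid at (15.00, 80.00).
horizontal leg: A = 80 × 20 = 1600.00, centroid at (70.00, 10.00).
gusset: A = ½·64·32 = 1024.00, centroid at (51.33, 30.67).
ΣA = 7424.00 cm², ΣAx_c = 236565.33 cm³, ΣAy_c = 431402.67 cm³.
x_c = 236565.33/7424.00 = 31.86 cm; y_c = 431402.67/7424.00 = 58.11 cm.

x_c = 31.86 cm, y_c = 58.11 cm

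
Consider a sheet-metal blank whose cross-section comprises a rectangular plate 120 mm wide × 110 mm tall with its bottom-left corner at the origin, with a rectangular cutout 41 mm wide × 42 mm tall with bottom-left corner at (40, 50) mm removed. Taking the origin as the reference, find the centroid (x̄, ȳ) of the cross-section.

x̄ = 59.92 mm, ȳ = 52.60 mm

plate: A = 120 × 110 = 13200.00, centroid at (60.00, 55.00).
hole: A = −(41 × 42) = -1722.00, centroid at (60.50, 71.00).
ΣA = 11478.00 mm², ΣAx̄ = 687819.00 mm³, ΣAȳ = 603738.00 mm³.
x̄ = 687819.00/11478.00 = 59.92 mm; ȳ = 603738.00/11478.00 = 52.60 mm.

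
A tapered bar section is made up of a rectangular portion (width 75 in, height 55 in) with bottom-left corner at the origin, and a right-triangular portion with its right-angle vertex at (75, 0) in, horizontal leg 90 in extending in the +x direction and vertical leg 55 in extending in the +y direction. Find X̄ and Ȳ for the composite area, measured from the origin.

rectangular portion: A = 75 × 55 = 4125.00, centroid at (37.50, 27.50).
triangular portion: A = ½·90·55 = 2475.00, centroid at (105.00, 18.33).
ΣA = 6600.00 in², ΣAX̄ = 414562.50 in³, ΣAȲ = 158812.50 in³.
X̄ = 414562.50/6600.00 = 62.81 in; Ȳ = 158812.50/6600.00 = 24.06 in.

X̄ = 62.81 in, Ȳ = 24.06 in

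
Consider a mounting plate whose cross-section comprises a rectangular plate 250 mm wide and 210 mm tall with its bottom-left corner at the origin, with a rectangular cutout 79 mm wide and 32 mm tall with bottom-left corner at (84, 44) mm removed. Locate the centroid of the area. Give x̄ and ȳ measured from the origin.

x̄ = 125.08 mm, ȳ = 107.28 mm

Part | A | x̄ᵢ | ȳᵢ | A·x̄ᵢ | A·ȳᵢ
plate | 52500.00 | 125.00 | 105.00 | 6562500.00 | 5512500.00
hole | -2528.00 | 123.50 | 60.00 | -312208.00 | -151680.00
Σ | 49972.00 |  |  | 6250292.00 | 5360820.00
x̄ = 6250292.00 / 49972.00 = 125.08 mm
ȳ = 5360820.00 / 49972.00 = 107.28 mm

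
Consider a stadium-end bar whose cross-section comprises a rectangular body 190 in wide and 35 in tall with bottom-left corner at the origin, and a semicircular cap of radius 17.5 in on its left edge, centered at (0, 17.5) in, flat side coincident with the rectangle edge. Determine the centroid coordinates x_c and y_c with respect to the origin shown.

Part | A | x̄ᵢ | ȳᵢ | A·x̄ᵢ | A·ȳᵢ
rectangular body | 6650.00 | 95.00 | 17.50 | 631750.00 | 116375.00
semicircular end | 481.06 | -7.43 | 17.50 | -3572.92 | 8418.49
Σ | 7131.06 |  |  | 628177.08 | 124793.49
x_c = 628177.08 / 7131.06 = 88.09 in
y_c = 124793.49 / 7131.06 = 17.50 in

x_c = 88.09 in, y_c = 17.50 in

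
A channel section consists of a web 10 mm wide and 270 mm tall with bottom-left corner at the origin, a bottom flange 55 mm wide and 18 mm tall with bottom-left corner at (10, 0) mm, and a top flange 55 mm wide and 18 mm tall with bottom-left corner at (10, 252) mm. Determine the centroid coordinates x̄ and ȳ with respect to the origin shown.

x̄ = 18.75 mm, ȳ = 135.00 mm

web: A = 10 × 270 = 2700.00, centroid at (5.00, 135.00).
bottom flange: A = 55 × 18 = 990.00, centroid at (37.50, 9.00).
top flange: A = 55 × 18 = 990.00, centroid at (37.50, 261.00).
ΣA = 4680.00 mm², ΣAx̄ = 87750.00 mm³, ΣAȳ = 631800.00 mm³.
x̄ = 87750.00/4680.00 = 18.75 mm; ȳ = 631800.00/4680.00 = 135.00 mm.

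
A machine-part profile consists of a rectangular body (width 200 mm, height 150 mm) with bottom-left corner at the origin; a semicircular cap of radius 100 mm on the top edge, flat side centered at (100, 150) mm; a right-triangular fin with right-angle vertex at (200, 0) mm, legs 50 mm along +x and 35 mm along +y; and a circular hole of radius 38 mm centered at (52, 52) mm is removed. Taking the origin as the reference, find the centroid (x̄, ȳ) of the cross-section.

rectangular body: A = 200 × 150 = 30000.00, centroid at (100.00, 75.00).
semicircular top: A = ½π·100² = 15707.96, centroid at (100.00, 192.44).
triangular fin: A = ½·50·35 = 875.00, centroid at (216.67, 11.67).
hole: A = −π·38² = -4536.46, centroid at (52.00, 52.00).
ΣA = 42046.50 mm², ΣAx̄ = 4524483.75 mm³, ΣAȳ = 5047173.58 mm³.
x̄ = 4524483.75/42046.50 = 107.61 mm; ȳ = 5047173.58/42046.50 = 120.04 mm.

x̄ = 107.61 mm, ȳ = 120.04 mm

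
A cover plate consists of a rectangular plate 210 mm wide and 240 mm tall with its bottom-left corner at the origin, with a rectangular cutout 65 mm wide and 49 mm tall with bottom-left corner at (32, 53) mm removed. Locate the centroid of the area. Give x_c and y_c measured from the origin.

x_c = 107.73 mm, y_c = 122.87 mm

Part | A | x̄ᵢ | ȳᵢ | A·x̄ᵢ | A·ȳᵢ
plate | 50400.00 | 105.00 | 120.00 | 5292000.00 | 6048000.00
hole | -3185.00 | 64.50 | 77.50 | -205432.50 | -246837.50
Σ | 47215.00 |  |  | 5086567.50 | 5801162.50
x_c = 5086567.50 / 47215.00 = 107.73 mm
y_c = 5801162.50 / 47215.00 = 122.87 mm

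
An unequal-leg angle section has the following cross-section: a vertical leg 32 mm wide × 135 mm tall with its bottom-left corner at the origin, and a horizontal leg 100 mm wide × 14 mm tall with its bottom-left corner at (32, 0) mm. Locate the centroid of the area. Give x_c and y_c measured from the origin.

Part | A | x̄ᵢ | ȳᵢ | A·x̄ᵢ | A·ȳᵢ
vertical leg | 4320.00 | 16.00 | 67.50 | 69120.00 | 291600.00
horizontal leg | 1400.00 | 82.00 | 7.00 | 114800.00 | 9800.00
Σ | 5720.00 |  |  | 183920.00 | 301400.00
x_c = 183920.00 / 5720.00 = 32.15 mm
y_c = 301400.00 / 5720.00 = 52.69 mm

x_c = 32.15 mm, y_c = 52.69 mm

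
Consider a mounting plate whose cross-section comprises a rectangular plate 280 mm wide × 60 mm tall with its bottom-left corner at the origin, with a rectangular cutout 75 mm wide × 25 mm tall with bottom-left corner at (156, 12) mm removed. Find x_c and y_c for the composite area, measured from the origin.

x_c = 133.28 mm, y_c = 30.69 mm

Part | A | x̄ᵢ | ȳᵢ | A·x̄ᵢ | A·ȳᵢ
plate | 16800.00 | 140.00 | 30.00 | 2352000.00 | 504000.00
hole | -1875.00 | 193.50 | 24.50 | -362812.50 | -45937.50
Σ | 14925.00 |  |  | 1989187.50 | 458062.50
x_c = 1989187.50 / 14925.00 = 133.28 mm
y_c = 458062.50 / 14925.00 = 30.69 mm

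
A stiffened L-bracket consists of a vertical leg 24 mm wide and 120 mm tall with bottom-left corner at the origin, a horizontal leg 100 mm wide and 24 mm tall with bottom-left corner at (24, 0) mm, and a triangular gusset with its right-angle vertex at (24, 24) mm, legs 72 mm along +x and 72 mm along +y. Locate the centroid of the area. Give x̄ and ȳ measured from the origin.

x̄ = 42.76 mm, ȳ = 41.41 mm

vertical leg: A = 24 × 120 = 2880.00, centroid at (12.00, 60.00).
horizontal leg: A = 100 × 24 = 2400.00, centroid at (74.00, 12.00).
gusset: A = ½·72·72 = 2592.00, centroid at (48.00, 48.00).
ΣA = 7872.00 mm², ΣAx̄ = 336576.00 mm³, ΣAȳ = 326016.00 mm³.
x̄ = 336576.00/7872.00 = 42.76 mm; ȳ = 326016.00/7872.00 = 41.41 mm.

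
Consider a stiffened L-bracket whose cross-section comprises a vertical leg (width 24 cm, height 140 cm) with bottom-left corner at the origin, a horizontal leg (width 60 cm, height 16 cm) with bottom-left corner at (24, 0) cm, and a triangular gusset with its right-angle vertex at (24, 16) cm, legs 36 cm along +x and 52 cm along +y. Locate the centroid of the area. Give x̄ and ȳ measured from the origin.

vertical leg: A = 24 × 140 = 3360.00, centroid at (12.00, 70.00).
horizontal leg: A = 60 × 16 = 960.00, centroid at (54.00, 8.00).
gusset: A = ½·36·52 = 936.00, centroid at (36.00, 33.33).
ΣA = 5256.00 cm²
ΣAx̄ = (3360.00)(12.00) + (960.00)(54.00) + (936.00)(36.00) = 125856.00 cm³
ΣAȳ = (3360.00)(70.00) + (960.00)(8.00) + (936.00)(33.33) = 274080.00 cm³
x̄ = 125856.00 / 5256.00 = 23.95 cm
ȳ = 274080.00 / 5256.00 = 52.15 cm

x̄ = 23.95 cm, ȳ = 52.15 cm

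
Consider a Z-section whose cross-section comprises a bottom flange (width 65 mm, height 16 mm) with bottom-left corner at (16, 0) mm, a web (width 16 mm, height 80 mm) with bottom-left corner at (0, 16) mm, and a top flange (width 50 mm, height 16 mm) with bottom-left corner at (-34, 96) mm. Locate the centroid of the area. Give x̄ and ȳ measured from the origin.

x̄ = 17.14 mm, ȳ = 52.31 mm

bottom flange: A = 65 × 16 = 1040.00, centroid at (48.50, 8.00).
web: A = 16 × 80 = 1280.00, centroid at (8.00, 56.00).
top flange: A = 50 × 16 = 800.00, centroid at (-9.00, 104.00).
ΣA = 3120.00 mm², ΣAx̄ = 53480.00 mm³, ΣAȳ = 163200.00 mm³.
x̄ = 53480.00/3120.00 = 17.14 mm; ȳ = 163200.00/3120.00 = 52.31 mm.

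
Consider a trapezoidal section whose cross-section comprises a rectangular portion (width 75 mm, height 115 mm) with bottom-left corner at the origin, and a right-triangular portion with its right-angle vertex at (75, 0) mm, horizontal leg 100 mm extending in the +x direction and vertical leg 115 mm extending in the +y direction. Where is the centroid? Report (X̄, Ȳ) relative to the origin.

rectangular portion: A = 75 × 115 = 8625.00, centroid at (37.50, 57.50).
triangular portion: A = ½·100·115 = 5750.00, centroid at (108.33, 38.33).
ΣA = 14375.00 mm²
ΣAX̄ = (8625.00)(37.50) + (5750.00)(108.33) = 946354.17 mm³
ΣAȲ = (8625.00)(57.50) + (5750.00)(38.33) = 716354.17 mm³
X̄ = 946354.17 / 14375.00 = 65.83 mm
Ȳ = 716354.17 / 14375.00 = 49.83 mm

X̄ = 65.83 mm, Ȳ = 49.83 mm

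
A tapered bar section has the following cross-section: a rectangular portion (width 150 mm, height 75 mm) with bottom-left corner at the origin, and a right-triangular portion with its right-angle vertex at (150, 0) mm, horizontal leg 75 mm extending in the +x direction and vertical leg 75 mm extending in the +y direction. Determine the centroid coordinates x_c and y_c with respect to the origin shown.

Part | A | x̄ᵢ | ȳᵢ | A·x̄ᵢ | A·ȳᵢ
rectangular portion | 11250.00 | 75.00 | 37.50 | 843750.00 | 421875.00
triangular portion | 2812.50 | 175.00 | 25.00 | 492187.50 | 70312.50
Σ | 14062.50 |  |  | 1335937.50 | 492187.50
x_c = 1335937.50 / 14062.50 = 95.00 mm
y_c = 492187.50 / 14062.50 = 35.00 mm

x_c = 95.00 mm, y_c = 35.00 mm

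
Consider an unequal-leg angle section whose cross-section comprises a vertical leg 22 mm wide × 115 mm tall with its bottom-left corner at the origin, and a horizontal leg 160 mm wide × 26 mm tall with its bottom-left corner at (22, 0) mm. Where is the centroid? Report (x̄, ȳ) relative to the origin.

vertical leg: A = 22 × 115 = 2530.00, centroid at (11.00, 57.50).
horizontal leg: A = 160 × 26 = 4160.00, centroid at (102.00, 13.00).
ΣA = 6690.00 mm², ΣAx̄ = 452150.00 mm³, ΣAȳ = 199555.00 mm³.
x̄ = 452150.00/6690.00 = 67.59 mm; ȳ = 199555.00/6690.00 = 29.83 mm.

x̄ = 67.59 mm, ȳ = 29.83 mm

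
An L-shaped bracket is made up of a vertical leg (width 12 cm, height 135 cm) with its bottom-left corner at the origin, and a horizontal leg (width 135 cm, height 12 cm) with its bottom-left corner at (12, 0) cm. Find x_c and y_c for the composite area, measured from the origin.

x_c = 42.75 cm, y_c = 36.75 cm

Part | A | x̄ᵢ | ȳᵢ | A·x̄ᵢ | A·ȳᵢ
vertical leg | 1620.00 | 6.00 | 67.50 | 9720.00 | 109350.00
horizontal leg | 1620.00 | 79.50 | 6.00 | 128790.00 | 9720.00
Σ | 3240.00 |  |  | 138510.00 | 119070.00
x_c = 138510.00 / 3240.00 = 42.75 cm
y_c = 119070.00 / 3240.00 = 36.75 cm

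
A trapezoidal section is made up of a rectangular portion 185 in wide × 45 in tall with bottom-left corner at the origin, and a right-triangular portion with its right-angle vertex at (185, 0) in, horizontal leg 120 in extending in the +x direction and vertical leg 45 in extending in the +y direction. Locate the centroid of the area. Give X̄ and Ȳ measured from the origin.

X̄ = 124.95 in, Ȳ = 20.66 in

Part | A | x̄ᵢ | ȳᵢ | A·x̄ᵢ | A·ȳᵢ
rectangular portion | 8325.00 | 92.50 | 22.50 | 770062.50 | 187312.50
triangular portion | 2700.00 | 225.00 | 15.00 | 607500.00 | 40500.00
Σ | 11025.00 |  |  | 1377562.50 | 227812.50
X̄ = 1377562.50 / 11025.00 = 124.95 in
Ȳ = 227812.50 / 11025.00 = 20.66 in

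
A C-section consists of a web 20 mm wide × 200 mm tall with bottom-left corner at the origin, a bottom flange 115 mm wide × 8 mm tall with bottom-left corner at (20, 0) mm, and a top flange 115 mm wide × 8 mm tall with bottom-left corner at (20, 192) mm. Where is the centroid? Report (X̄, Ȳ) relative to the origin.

X̄ = 31.27 mm, Ȳ = 100.00 mm

Part | A | x̄ᵢ | ȳᵢ | A·x̄ᵢ | A·ȳᵢ
web | 4000.00 | 10.00 | 100.00 | 40000.00 | 400000.00
bottom flange | 920.00 | 77.50 | 4.00 | 71300.00 | 3680.00
top flange | 920.00 | 77.50 | 196.00 | 71300.00 | 180320.00
Σ | 5840.00 |  |  | 182600.00 | 584000.00
X̄ = 182600.00 / 5840.00 = 31.27 mm
Ȳ = 584000.00 / 5840.00 = 100.00 mm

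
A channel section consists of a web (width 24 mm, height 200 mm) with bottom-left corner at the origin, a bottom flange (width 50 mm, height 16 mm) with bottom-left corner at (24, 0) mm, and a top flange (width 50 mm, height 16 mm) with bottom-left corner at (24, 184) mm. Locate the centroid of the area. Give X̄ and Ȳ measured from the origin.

X̄ = 21.25 mm, Ȳ = 100.00 mm

web: A = 24 × 200 = 4800.00, centroid at (12.00, 100.00).
bottom flange: A = 50 × 16 = 800.00, centroid at (49.00, 8.00).
top flange: A = 50 × 16 = 800.00, centroid at (49.00, 192.00).
ΣA = 6400.00 mm², ΣAX̄ = 136000.00 mm³, ΣAȲ = 640000.00 mm³.
X̄ = 136000.00/6400.00 = 21.25 mm; Ȳ = 640000.00/6400.00 = 100.00 mm.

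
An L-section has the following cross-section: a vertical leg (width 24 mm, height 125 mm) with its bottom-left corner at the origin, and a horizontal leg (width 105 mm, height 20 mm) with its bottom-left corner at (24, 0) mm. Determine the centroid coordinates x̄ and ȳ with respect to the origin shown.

x̄ = 38.56 mm, ȳ = 40.88 mm

Part | A | x̄ᵢ | ȳᵢ | A·x̄ᵢ | A·ȳᵢ
vertical leg | 3000.00 | 12.00 | 62.50 | 36000.00 | 187500.00
horizontal leg | 2100.00 | 76.50 | 10.00 | 160650.00 | 21000.00
Σ | 5100.00 |  |  | 196650.00 | 208500.00
x̄ = 196650.00 / 5100.00 = 38.56 mm
ȳ = 208500.00 / 5100.00 = 40.88 mm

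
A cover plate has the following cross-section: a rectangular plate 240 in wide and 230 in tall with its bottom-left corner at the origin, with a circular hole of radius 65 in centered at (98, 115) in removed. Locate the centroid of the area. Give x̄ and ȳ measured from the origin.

x̄ = 126.96 in, ȳ = 115.00 in

plate: A = 240 × 230 = 55200.00, centroid at (120.00, 115.00).
hole: A = −π·65² = -13273.23, centroid at (98.00, 115.00).
ΣA = 41926.77 in², ΣAx̄ = 5323223.56 in³, ΣAȳ = 4821578.67 in³.
x̄ = 5323223.56/41926.77 = 126.96 in; ȳ = 4821578.67/41926.77 = 115.00 in.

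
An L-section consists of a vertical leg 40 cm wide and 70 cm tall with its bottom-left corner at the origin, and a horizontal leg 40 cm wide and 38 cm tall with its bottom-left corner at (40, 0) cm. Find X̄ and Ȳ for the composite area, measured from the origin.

Part | A | x̄ᵢ | ȳᵢ | A·x̄ᵢ | A·ȳᵢ
vertical leg | 2800.00 | 20.00 | 35.00 | 56000.00 | 98000.00
horizontal leg | 1520.00 | 60.00 | 19.00 | 91200.00 | 28880.00
Σ | 4320.00 |  |  | 147200.00 | 126880.00
X̄ = 147200.00 / 4320.00 = 34.07 cm
Ȳ = 126880.00 / 4320.00 = 29.37 cm

X̄ = 34.07 cm, Ȳ = 29.37 cm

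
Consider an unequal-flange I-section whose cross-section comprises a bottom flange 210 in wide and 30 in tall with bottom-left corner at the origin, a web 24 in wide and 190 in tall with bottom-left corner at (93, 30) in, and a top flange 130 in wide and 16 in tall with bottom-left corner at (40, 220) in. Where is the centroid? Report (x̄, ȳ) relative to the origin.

Part | A | x̄ᵢ | ȳᵢ | A·x̄ᵢ | A·ȳᵢ
bottom flange | 6300.00 | 105.00 | 15.00 | 661500.00 | 94500.00
web | 4560.00 | 105.00 | 125.00 | 478800.00 | 570000.00
top flange | 2080.00 | 105.00 | 228.00 | 218400.00 | 474240.00
Σ | 12940.00 |  |  | 1358700.00 | 1138740.00
x̄ = 1358700.00 / 12940.00 = 105.00 in
ȳ = 1138740.00 / 12940.00 = 88.00 in

x̄ = 105.00 in, ȳ = 88.00 in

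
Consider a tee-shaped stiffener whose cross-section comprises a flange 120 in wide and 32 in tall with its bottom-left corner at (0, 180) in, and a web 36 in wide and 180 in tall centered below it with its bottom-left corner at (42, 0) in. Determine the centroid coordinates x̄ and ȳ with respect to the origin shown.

web: A = 36 × 180 = 6480.00, centroid at (60.00, 90.00).
flange: A = 120 × 32 = 3840.00, centroid at (60.00, 196.00).
ΣA = 10320.00 in²
ΣAx̄ = (6480.00)(60.00) + (3840.00)(60.00) = 619200.00 in³
ΣAȳ = (6480.00)(90.00) + (3840.00)(196.00) = 1335840.00 in³
x̄ = 619200.00 / 10320.00 = 60.00 in
ȳ = 1335840.00 / 10320.00 = 129.44 in

x̄ = 60.00 in, ȳ = 129.44 in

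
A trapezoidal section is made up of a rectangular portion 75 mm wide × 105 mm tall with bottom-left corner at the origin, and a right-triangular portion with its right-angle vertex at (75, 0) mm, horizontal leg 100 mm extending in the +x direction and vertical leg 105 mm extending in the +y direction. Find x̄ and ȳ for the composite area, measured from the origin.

rectangular portion: A = 75 × 105 = 7875.00, centroid at (37.50, 52.50).
triangular portion: A = ½·100·105 = 5250.00, centroid at (108.33, 35.00).
ΣA = 13125.00 mm²
ΣAx̄ = (7875.00)(37.50) + (5250.00)(108.33) = 864062.50 mm³
ΣAȳ = (7875.00)(52.50) + (5250.00)(35.00) = 597187.50 mm³
x̄ = 864062.50 / 13125.00 = 65.83 mm
ȳ = 597187.50 / 13125.00 = 45.50 mm

x̄ = 65.83 mm, ȳ = 45.50 mm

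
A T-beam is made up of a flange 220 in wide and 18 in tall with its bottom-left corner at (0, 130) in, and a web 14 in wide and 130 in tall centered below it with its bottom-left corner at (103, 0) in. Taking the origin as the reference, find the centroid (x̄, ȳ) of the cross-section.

x̄ = 110.00 in, ȳ = 115.70 in

web: A = 14 × 130 = 1820.00, centroid at (110.00, 65.00).
flange: A = 220 × 18 = 3960.00, centroid at (110.00, 139.00).
ΣA = 5780.00 in², ΣAx̄ = 635800.00 in³, ΣAȳ = 668740.00 in³.
x̄ = 635800.00/5780.00 = 110.00 in; ȳ = 668740.00/5780.00 = 115.70 in.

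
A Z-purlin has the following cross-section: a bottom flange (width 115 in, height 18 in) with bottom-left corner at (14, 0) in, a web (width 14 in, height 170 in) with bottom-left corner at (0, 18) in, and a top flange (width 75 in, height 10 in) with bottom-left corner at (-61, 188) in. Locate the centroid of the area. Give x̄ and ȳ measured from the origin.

Part | A | x̄ᵢ | ȳᵢ | A·x̄ᵢ | A·ȳᵢ
bottom flange | 2070.00 | 71.50 | 9.00 | 148005.00 | 18630.00
web | 2380.00 | 7.00 | 103.00 | 16660.00 | 245140.00
top flange | 750.00 | -23.50 | 193.00 | -17625.00 | 144750.00
Σ | 5200.00 |  |  | 147040.00 | 408520.00
x̄ = 147040.00 / 5200.00 = 28.28 in
ȳ = 408520.00 / 5200.00 = 78.56 in

x̄ = 28.28 in, ȳ = 78.56 in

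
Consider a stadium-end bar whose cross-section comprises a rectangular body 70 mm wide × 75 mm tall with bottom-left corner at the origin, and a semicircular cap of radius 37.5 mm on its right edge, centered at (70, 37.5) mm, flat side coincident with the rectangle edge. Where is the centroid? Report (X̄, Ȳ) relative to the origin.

rectangular body: A = 70 × 75 = 5250.00, centroid at (35.00, 37.50).
semicircular end: A = ½π·37.5² = 2208.93, centroid at (85.92, 37.50).
ΣA = 7458.93 mm², ΣAX̄ = 373531.51 mm³, ΣAȲ = 279709.96 mm³.
X̄ = 373531.51/7458.93 = 50.08 mm; Ȳ = 279709.96/7458.93 = 37.50 mm.

X̄ = 50.08 mm, Ȳ = 37.50 mm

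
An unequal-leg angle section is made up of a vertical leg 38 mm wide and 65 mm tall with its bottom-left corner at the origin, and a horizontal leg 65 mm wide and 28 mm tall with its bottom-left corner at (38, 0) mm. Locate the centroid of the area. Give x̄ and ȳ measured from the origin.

x̄ = 40.85 mm, ȳ = 24.65 mm

vertical leg: A = 38 × 65 = 2470.00, centroid at (19.00, 32.50).
horizontal leg: A = 65 × 28 = 1820.00, centroid at (70.50, 14.00).
ΣA = 4290.00 mm²
ΣAx̄ = (2470.00)(19.00) + (1820.00)(70.50) = 175240.00 mm³
ΣAȳ = (2470.00)(32.50) + (1820.00)(14.00) = 105755.00 mm³
x̄ = 175240.00 / 4290.00 = 40.85 mm
ȳ = 105755.00 / 4290.00 = 24.65 mm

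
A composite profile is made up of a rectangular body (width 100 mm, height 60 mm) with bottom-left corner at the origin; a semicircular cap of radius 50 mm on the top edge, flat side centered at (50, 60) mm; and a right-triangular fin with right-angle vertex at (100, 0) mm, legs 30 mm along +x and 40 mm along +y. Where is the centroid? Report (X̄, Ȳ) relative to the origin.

X̄ = 53.42 mm, Ȳ = 48.16 mm

Part | A | x̄ᵢ | ȳᵢ | A·x̄ᵢ | A·ȳᵢ
rectangular body | 6000.00 | 50.00 | 30.00 | 300000.00 | 180000.00
semicircular top | 3926.99 | 50.00 | 81.22 | 196349.54 | 318952.78
triangular fin | 600.00 | 110.00 | 13.33 | 66000.00 | 8000.00
Σ | 10526.99 |  |  | 562349.54 | 506952.78
X̄ = 562349.54 / 10526.99 = 53.42 mm
Ȳ = 506952.78 / 10526.99 = 48.16 mm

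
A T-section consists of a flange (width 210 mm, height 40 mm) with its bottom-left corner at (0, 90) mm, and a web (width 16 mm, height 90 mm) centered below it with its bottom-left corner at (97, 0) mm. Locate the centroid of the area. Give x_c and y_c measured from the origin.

web: A = 16 × 90 = 1440.00, centroid at (105.00, 45.00).
flange: A = 210 × 40 = 8400.00, centroid at (105.00, 110.00).
ΣA = 9840.00 mm²
ΣAx_c = (1440.00)(105.00) + (8400.00)(105.00) = 1033200.00 mm³
ΣAy_c = (1440.00)(45.00) + (8400.00)(110.00) = 988800.00 mm³
x_c = 1033200.00 / 9840.00 = 105.00 mm
y_c = 988800.00 / 9840.00 = 100.49 mm

x_c = 105.00 mm, y_c = 100.49 mm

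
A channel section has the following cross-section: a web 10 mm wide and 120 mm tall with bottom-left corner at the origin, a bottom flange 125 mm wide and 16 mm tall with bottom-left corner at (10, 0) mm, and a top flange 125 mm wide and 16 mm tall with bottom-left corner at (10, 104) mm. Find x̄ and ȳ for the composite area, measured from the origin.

x̄ = 56.92 mm, ȳ = 60.00 mm

web: A = 10 × 120 = 1200.00, centroid at (5.00, 60.00).
bottom flange: A = 125 × 16 = 2000.00, centroid at (72.50, 8.00).
top flange: A = 125 × 16 = 2000.00, centroid at (72.50, 112.00).
ΣA = 5200.00 mm²
ΣAx̄ = (1200.00)(5.00) + (2000.00)(72.50) + (2000.00)(72.50) = 296000.00 mm³
ΣAȳ = (1200.00)(60.00) + (2000.00)(8.00) + (2000.00)(112.00) = 312000.00 mm³
x̄ = 296000.00 / 5200.00 = 56.92 mm
ȳ = 312000.00 / 5200.00 = 60.00 mm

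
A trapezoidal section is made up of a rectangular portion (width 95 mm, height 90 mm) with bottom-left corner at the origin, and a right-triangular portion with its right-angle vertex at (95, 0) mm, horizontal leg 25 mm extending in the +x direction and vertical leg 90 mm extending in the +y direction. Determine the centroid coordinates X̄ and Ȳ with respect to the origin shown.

X̄ = 53.99 mm, Ȳ = 43.26 mm

rectangular portion: A = 95 × 90 = 8550.00, centroid at (47.50, 45.00).
triangular portion: A = ½·25·90 = 1125.00, centroid at (103.33, 30.00).
ΣA = 9675.00 mm²
ΣAX̄ = (8550.00)(47.50) + (1125.00)(103.33) = 522375.00 mm³
ΣAȲ = (8550.00)(45.00) + (1125.00)(30.00) = 418500.00 mm³
X̄ = 522375.00 / 9675.00 = 53.99 mm
Ȳ = 418500.00 / 9675.00 = 43.26 mm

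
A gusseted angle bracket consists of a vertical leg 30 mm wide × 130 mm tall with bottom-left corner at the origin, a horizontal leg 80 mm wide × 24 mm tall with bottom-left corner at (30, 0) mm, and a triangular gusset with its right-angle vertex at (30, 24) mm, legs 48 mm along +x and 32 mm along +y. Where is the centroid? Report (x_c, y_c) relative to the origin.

vertical leg: A = 30 × 130 = 3900.00, centroid at (15.00, 65.00).
horizontal leg: A = 80 × 24 = 1920.00, centroid at (70.00, 12.00).
gusset: A = ½·48·32 = 768.00, centroid at (46.00, 34.67).
ΣA = 6588.00 mm²
ΣAx_c = (3900.00)(15.00) + (1920.00)(70.00) + (768.00)(46.00) = 228228.00 mm³
ΣAy_c = (3900.00)(65.00) + (1920.00)(12.00) + (768.00)(34.67) = 303164.00 mm³
x_c = 228228.00 / 6588.00 = 34.64 mm
y_c = 303164.00 / 6588.00 = 46.02 mm

x_c = 34.64 mm, y_c = 46.02 mm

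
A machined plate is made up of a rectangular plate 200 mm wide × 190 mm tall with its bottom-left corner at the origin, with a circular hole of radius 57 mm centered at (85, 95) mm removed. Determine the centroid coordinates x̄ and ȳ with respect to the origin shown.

x̄ = 105.51 mm, ȳ = 95.00 mm

Part | A | x̄ᵢ | ȳᵢ | A·x̄ᵢ | A·ȳᵢ
plate | 38000.00 | 100.00 | 95.00 | 3800000.00 | 3610000.00
hole | -10207.03 | 85.00 | 95.00 | -867597.94 | -969668.28
Σ | 27792.97 |  |  | 2932402.06 | 2640331.72
x̄ = 2932402.06 / 27792.97 = 105.51 mm
ȳ = 2640331.72 / 27792.97 = 95.00 mm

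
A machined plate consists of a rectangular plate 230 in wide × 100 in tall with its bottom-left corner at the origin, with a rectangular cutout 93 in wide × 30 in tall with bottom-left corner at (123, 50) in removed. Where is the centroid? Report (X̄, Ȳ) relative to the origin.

plate: A = 230 × 100 = 23000.00, centroid at (115.00, 50.00).
hole: A = −(93 × 30) = -2790.00, centroid at (169.50, 65.00).
ΣA = 20210.00 in²
ΣAX̄ = (23000.00)(115.00) + (-2790.00)(169.50) = 2172095.00 in³
ΣAȲ = (23000.00)(50.00) + (-2790.00)(65.00) = 968650.00 in³
X̄ = 2172095.00 / 20210.00 = 107.48 in
Ȳ = 968650.00 / 20210.00 = 47.93 in

X̄ = 107.48 in, Ȳ = 47.93 in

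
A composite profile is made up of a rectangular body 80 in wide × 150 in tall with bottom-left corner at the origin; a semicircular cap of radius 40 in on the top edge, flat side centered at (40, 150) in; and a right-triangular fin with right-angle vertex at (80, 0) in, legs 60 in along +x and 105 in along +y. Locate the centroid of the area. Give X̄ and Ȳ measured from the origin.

X̄ = 50.70 in, Ȳ = 80.95 in

rectangular body: A = 80 × 150 = 12000.00, centroid at (40.00, 75.00).
semicircular top: A = ½π·40² = 2513.27, centroid at (40.00, 166.98).
triangular fin: A = ½·60·105 = 3150.00, centroid at (100.00, 35.00).
ΣA = 17663.27 in²
ΣAX̄ = (12000.00)(40.00) + (2513.27)(40.00) + (3150.00)(100.00) = 895530.96 in³
ΣAȲ = (12000.00)(75.00) + (2513.27)(166.98) + (3150.00)(35.00) = 1429907.79 in³
X̄ = 895530.96 / 17663.27 = 50.70 in
Ȳ = 1429907.79 / 17663.27 = 80.95 in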